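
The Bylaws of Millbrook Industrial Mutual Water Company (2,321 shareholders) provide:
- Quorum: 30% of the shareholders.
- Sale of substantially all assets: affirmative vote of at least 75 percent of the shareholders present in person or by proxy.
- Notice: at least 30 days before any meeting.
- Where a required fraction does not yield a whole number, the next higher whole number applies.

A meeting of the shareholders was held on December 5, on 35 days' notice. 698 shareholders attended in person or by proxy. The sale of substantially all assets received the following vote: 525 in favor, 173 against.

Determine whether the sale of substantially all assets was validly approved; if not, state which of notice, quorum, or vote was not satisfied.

Notice: 35 days given; 30 required. Satisfied.
Quorum: 30% of 2,321 = 696.30, rounded up to 697; 698 present. Satisfied.
Vote: requires three-fourths of those present (698); 3/4 of 698 = 523.50, rounded up to 524, so 524 needed; 525 in favor. Satisfied.

Valid — all requirements satisfied.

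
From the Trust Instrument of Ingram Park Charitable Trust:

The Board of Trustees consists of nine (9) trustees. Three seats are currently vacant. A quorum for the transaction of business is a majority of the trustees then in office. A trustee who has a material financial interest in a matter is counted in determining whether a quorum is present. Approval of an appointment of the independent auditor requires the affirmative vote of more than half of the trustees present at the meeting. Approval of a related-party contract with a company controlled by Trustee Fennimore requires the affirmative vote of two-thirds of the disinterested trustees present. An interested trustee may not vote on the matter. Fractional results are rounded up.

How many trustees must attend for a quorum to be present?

A majority of 6 is 4.

4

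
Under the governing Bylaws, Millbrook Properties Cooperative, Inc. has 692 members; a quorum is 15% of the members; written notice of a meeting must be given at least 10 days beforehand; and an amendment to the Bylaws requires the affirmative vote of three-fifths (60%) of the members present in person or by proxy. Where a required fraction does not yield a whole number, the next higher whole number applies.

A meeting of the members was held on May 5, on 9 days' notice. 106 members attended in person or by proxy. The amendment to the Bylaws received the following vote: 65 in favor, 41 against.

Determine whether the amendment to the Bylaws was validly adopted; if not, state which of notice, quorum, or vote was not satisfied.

Invalid — notice requirement not satisfied.

Notice: 9 days given; 10 required. Not satisfied.
Quorum: 15% of 692 = 103.80, rounded up to 104; 106 present. Satisfied.
Vote: requires three-fifths of those present (106); 3/5 of 106 = 63.60, rounded up to 64, so 64 needed; 65 in favor. Satisfied.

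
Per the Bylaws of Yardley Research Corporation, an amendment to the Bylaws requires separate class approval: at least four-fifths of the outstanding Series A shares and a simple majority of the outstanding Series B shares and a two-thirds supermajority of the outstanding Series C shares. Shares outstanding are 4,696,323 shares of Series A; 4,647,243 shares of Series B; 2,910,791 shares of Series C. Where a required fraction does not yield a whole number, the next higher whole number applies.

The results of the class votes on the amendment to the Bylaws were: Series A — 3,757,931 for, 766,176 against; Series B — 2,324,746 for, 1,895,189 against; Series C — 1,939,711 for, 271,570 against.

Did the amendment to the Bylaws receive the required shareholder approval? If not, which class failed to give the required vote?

Not approved — the Series C shares did not give the required vote.

Series A: 4/5 of 4696323 = 3757058.40, rounded up to 3757059; 3,757,059 required, 3,757,931 in favor — approved.
Series B: a majority of 4647243 is 2323622; 2,323,622 required, 2,324,746 in favor — approved.
Series C: 2/3 of 2910791 = 1940527.33, rounded up to 1940528; 1,940,528 required, 1,939,711 in favor — not approved.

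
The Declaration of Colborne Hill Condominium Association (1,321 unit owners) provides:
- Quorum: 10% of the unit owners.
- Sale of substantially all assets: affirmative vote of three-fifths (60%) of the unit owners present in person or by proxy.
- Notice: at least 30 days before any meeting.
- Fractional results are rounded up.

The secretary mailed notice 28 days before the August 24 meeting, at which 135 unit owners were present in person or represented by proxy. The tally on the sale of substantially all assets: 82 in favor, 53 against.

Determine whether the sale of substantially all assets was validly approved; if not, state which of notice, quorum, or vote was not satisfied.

Invalid — notice requirement not satisfied.

Notice: 28 days given; 30 required. Not satisfied.
Quorum: 10% of 1,321 = 132.10, rounded up to 133; 135 present. Satisfied.
Vote: requires three-fifths of those present (135); 3/5 of 135 = 81, so 81 needed; 82 in favor. Satisfied.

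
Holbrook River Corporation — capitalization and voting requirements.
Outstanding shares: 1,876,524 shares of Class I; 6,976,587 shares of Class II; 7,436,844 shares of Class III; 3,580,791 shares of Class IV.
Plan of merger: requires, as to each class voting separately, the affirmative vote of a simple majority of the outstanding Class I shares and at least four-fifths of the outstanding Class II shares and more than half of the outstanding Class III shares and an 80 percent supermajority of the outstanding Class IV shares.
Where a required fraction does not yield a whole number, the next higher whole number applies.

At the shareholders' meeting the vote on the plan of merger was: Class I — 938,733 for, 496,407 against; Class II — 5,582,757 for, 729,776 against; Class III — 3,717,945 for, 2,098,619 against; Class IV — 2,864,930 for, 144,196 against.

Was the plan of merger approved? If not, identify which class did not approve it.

Class I: a majority of 1876524 is 938263; 938,263 required, 938,733 in favor — approved.
Class II: 4/5 of 6976587 = 5581269.60, rounded up to 5581270; 5,581,270 required, 5,582,757 in favor — approved.
Class III: a majority of 7436844 is 3718423; 3,718,423 required, 3,717,945 in favor — not approved.
Class IV: 4/5 of 3580791 = 2864632.80, rounded up to 2864633; 2,864,633 required, 2,864,930 in favor — approved.

Not approved — the Class III shares did not give the required vote.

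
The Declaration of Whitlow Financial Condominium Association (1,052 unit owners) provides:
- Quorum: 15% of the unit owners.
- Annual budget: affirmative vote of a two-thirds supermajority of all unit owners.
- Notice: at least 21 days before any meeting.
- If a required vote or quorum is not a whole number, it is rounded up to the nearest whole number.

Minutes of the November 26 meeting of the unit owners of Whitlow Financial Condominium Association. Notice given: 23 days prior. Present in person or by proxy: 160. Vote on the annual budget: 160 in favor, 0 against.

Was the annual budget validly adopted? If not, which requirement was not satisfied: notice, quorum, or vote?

Invalid — vote requirement not satisfied.

Notice: 23 days given; 21 required. Satisfied.
Quorum: 15% of 1,052 = 157.80, rounded up to 158; 160 present. Satisfied.
Vote: requires two-thirds of all unit owners (1,052); 2/3 of 1052 = 701.33, rounded up to 702, so 702 needed; 160 in favor. Not satisfied.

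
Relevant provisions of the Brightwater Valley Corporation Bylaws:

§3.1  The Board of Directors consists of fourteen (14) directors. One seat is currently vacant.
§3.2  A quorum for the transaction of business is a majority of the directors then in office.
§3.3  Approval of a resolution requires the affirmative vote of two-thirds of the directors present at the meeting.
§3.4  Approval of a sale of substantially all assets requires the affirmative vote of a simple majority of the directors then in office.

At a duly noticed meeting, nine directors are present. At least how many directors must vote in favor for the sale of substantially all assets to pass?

7

The sale of substantially all assets requires a majority of the directors then in office (13).
A majority of 13 is 7.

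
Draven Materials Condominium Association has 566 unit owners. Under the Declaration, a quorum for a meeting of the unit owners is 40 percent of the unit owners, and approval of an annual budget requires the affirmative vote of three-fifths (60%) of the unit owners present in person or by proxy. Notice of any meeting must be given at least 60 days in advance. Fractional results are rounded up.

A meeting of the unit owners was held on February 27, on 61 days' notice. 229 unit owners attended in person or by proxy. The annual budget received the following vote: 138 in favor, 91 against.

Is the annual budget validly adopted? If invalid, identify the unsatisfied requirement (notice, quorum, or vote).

Notice: 61 days given; 60 required. Satisfied.
Quorum: 40% of 566 = 226.40, rounded up to 227; 229 present. Satisfied.
Vote: requires three-fifths of those present (229); 3/5 of 229 = 137.40, rounded up to 138, so 138 needed; 138 in favor. Satisfied.

Valid — all requirements satisfied.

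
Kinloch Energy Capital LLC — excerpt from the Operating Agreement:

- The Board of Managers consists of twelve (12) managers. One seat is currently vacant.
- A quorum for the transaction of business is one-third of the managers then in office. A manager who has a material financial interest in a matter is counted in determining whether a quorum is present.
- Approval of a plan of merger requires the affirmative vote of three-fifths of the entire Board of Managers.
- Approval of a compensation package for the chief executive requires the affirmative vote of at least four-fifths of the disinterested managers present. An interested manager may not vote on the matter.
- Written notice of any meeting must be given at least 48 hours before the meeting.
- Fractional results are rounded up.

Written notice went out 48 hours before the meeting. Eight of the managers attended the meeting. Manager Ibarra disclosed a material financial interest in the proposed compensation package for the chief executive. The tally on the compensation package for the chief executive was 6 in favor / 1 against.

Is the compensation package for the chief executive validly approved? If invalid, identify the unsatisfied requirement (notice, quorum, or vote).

Notice: 48 hours given; 48 required (48 ≥ 48). Satisfied.
Quorum: 8 present (interested managers count toward quorum); quorum is 4. Satisfied.
Vote: the compensation package for the chief executive requires four-fifths of the disinterested managers present (8 − 1 = 7). 4/5 of 7 = 5.60, rounded up to 6, so 6 affirmative votes are needed; 6 voted in favor. Satisfied.

Valid — all requirements satisfied.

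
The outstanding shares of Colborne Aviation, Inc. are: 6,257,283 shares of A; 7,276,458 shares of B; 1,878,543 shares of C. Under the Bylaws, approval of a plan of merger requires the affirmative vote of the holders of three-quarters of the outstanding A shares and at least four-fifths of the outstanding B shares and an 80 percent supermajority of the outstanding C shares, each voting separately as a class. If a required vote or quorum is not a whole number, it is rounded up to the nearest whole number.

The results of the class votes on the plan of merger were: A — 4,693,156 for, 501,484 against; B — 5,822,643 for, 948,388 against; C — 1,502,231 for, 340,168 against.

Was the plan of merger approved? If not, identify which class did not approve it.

Not approved — the C shares did not give the required vote.

A: 3/4 of 6257283 = 4692962.25, rounded up to 4692963; 4,692,963 required, 4,693,156 in favor — approved.
B: 4/5 of 7276458 = 5821166.40, rounded up to 5821167; 5,821,167 required, 5,822,643 in favor — approved.
C: 4/5 of 1878543 = 1502834.40, rounded up to 1502835; 1,502,835 required, 1,502,231 in favor — not approved.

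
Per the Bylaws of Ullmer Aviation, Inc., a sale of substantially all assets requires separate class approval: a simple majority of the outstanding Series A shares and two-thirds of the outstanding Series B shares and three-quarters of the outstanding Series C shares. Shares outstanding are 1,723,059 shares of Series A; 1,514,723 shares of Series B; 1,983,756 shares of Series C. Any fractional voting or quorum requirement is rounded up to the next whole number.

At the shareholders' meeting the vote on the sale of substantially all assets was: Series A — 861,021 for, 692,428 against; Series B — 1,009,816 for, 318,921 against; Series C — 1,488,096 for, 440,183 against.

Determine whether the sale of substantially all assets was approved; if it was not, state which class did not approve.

Not approved — the Series A shares did not give the required vote.

Series A: a majority of 1723059 is 861530; 861,530 required, 861,021 in favor — not approved.
Series B: 2/3 of 1514723 = 1009815.33, rounded up to 1009816; 1,009,816 required, 1,009,816 in favor — approved.
Series C: 3/4 of 1983756 = 1487817; 1,487,817 required, 1,488,096 in favor — approved.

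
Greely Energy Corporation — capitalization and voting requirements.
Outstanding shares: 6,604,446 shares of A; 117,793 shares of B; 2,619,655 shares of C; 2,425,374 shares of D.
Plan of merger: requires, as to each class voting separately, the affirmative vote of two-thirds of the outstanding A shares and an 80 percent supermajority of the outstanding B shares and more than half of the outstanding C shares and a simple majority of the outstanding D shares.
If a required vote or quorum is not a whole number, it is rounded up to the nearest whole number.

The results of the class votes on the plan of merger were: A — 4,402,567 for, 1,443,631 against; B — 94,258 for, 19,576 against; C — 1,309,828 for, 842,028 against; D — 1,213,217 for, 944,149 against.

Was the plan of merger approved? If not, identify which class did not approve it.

Not approved — the A shares did not give the required vote.

A: 2/3 of 6604446 = 4402964; 4,402,964 required, 4,402,567 in favor — not approved.
B: 4/5 of 117793 = 94234.40, rounded up to 94235; 94,235 required, 94,258 in favor — approved.
C: a majority of 2619655 is 1309828; 1,309,828 required, 1,309,828 in favor — approved.
D: a majority of 2425374 is 1212688; 1,212,688 required, 1,213,217 in favor — approved.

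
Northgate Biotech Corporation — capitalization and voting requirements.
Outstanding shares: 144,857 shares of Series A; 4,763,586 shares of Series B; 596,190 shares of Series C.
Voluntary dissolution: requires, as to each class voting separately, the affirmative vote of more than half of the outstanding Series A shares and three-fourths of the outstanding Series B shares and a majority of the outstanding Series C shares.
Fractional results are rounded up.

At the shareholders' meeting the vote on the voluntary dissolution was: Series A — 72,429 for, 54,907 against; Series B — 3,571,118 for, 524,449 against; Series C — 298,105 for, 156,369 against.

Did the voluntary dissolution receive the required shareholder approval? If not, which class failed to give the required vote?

Not approved — the Series B shares did not give the required vote.

Series A: a majority of 144857 is 72429; 72,429 required, 72,429 in favor — approved.
Series B: 3/4 of 4763586 = 3572689.50, rounded up to 3572690; 3,572,690 required, 3,571,118 in favor — not approved.
Series C: a majority of 596190 is 298096; 298,096 required, 298,105 in favor — approved.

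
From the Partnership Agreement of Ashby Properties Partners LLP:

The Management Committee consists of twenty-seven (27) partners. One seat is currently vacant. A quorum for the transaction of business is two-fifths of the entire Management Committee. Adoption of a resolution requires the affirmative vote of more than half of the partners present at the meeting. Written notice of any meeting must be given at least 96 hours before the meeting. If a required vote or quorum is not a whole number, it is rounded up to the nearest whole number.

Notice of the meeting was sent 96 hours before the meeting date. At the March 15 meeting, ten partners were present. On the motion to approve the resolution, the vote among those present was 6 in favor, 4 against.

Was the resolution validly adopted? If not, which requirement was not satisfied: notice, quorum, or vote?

Notice: 96 hours given; 96 required (96 ≥ 96). Satisfied.
Quorum: 10 present; quorum is 11. Not satisfied.
Vote: the resolution requires a majority of the partners present (10). A majority of 10 is 6, so 6 affirmative votes are needed; 6 voted in favor. Satisfied. (Moot — without a quorum no business can be validly transacted.)

Invalid — quorum requirement not satisfied.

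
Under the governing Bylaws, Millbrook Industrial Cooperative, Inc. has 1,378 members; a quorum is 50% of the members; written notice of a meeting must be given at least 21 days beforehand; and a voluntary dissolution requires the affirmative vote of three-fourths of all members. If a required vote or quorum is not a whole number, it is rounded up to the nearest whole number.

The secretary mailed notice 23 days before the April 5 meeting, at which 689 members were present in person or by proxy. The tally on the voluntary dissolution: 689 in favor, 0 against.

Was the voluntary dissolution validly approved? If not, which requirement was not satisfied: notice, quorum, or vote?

Invalid — vote requirement not satisfied.

Notice: 23 days given; 21 required. Satisfied.
Quorum: 50% of 1,378 = 689; 689 present. Satisfied.
Vote: requires three-fourths of all members (1,378); 3/4 of 1378 = 1033.50, rounded up to 1034, so 1,034 needed; 689 in favor. Not satisfied.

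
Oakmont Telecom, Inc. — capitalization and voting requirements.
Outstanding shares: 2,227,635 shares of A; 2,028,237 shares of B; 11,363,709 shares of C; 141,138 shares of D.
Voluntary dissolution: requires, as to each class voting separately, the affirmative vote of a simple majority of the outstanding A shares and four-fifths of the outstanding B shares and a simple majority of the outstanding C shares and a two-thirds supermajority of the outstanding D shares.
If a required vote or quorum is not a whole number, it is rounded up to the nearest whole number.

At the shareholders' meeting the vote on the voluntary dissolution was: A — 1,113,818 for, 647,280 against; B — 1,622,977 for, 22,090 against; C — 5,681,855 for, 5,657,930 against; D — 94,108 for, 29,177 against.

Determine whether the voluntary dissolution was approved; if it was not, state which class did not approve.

Approved — every class gave the required vote.

A: a majority of 2227635 is 1113818; 1,113,818 required, 1,113,818 in favor — approved.
B: 4/5 of 2028237 = 1622589.60, rounded up to 1622590; 1,622,590 required, 1,622,977 in favor — approved.
C: a majority of 11363709 is 5681855; 5,681,855 required, 5,681,855 in favor — approved.
D: 2/3 of 141138 = 94092; 94,092 required, 94,108 in favor — approved.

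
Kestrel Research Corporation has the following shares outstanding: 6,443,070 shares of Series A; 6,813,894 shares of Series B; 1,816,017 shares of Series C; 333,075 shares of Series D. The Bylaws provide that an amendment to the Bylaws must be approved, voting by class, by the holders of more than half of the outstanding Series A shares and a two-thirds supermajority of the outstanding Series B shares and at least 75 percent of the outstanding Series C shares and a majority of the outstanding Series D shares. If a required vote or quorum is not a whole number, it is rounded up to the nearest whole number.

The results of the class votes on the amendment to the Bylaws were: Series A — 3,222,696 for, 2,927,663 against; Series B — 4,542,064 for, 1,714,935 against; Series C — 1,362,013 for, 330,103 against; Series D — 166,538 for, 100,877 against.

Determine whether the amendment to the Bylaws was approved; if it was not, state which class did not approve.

Not approved — the Series B shares did not give the required vote.

Series A: a majority of 6443070 is 3221536; 3,221,536 required, 3,222,696 in favor — approved.
Series B: 2/3 of 6813894 = 4542596; 4,542,596 required, 4,542,064 in favor — not approved.
Series C: 3/4 of 1816017 = 1362012.75, rounded up to 1362013; 1,362,013 required, 1,362,013 in favor — approved.
Series D: a majority of 333075 is 166538; 166,538 required, 166,538 in favor — approved.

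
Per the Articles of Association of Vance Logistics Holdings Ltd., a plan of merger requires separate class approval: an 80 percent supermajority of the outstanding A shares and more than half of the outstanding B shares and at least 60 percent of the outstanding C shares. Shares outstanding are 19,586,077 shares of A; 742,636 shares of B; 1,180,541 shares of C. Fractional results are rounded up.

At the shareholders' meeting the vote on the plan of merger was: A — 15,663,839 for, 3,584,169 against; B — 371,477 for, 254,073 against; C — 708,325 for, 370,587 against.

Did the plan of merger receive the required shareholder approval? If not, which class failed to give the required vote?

A: 4/5 of 19586077 = 15668861.60, rounded up to 15668862; 15,668,862 required, 15,663,839 in favor — not approved.
B: a majority of 742636 is 371319; 371,319 required, 371,477 in favor — approved.
C: 3/5 of 1180541 = 708324.60, rounded up to 708325; 708,325 required, 708,325 in favor — approved.

Not approved — the A shares did not give the required vote.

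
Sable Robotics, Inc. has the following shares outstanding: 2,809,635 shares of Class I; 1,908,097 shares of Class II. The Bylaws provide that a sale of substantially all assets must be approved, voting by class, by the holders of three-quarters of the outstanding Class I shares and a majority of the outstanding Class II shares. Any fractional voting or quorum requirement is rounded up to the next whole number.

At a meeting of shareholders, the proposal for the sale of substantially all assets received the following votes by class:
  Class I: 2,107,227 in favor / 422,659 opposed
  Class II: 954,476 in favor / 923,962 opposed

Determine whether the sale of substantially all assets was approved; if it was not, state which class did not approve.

Approved — every class gave the required vote.

Class I: 3/4 of 2809635 = 2107226.25, rounded up to 2107227; 2,107,227 required, 2,107,227 in favor — approved.
Class II: a majority of 1908097 is 954049; 954,049 required, 954,476 in favor — approved.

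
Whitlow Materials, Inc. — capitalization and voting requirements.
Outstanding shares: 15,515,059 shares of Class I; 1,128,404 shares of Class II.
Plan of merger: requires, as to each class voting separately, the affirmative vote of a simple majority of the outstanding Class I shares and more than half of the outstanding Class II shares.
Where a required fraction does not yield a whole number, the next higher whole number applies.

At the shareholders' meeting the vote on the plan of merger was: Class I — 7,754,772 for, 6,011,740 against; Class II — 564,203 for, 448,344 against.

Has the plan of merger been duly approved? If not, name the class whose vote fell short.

Not approved — the Class I shares did not give the required vote.

Class I: a majority of 15515059 is 7757530; 7,757,530 required, 7,754,772 in favor — not approved.
Class II: a majority of 1128404 is 564203; 564,203 required, 564,203 in favor — approved.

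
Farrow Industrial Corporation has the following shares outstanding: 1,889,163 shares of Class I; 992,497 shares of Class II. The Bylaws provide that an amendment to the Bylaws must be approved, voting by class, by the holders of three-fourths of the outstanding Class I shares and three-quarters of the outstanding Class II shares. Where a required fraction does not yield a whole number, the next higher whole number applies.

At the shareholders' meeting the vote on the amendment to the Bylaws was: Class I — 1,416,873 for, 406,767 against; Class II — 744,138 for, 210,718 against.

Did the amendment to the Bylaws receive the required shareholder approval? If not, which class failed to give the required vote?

Class I: 3/4 of 1889163 = 1416872.25, rounded up to 1416873; 1,416,873 required, 1,416,873 in favor — approved.
Class II: 3/4 of 992497 = 744372.75, rounded up to 744373; 744,373 required, 744,138 in favor — not approved.

Not approved — the Class II shares did not give the required vote.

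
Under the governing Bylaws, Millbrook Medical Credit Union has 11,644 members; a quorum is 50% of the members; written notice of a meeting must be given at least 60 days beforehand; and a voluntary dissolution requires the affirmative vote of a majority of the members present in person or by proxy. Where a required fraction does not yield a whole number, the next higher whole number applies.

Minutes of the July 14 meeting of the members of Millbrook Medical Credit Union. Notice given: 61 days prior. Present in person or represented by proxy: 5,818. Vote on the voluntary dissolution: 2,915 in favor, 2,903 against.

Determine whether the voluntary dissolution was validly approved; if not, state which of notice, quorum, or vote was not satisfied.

Notice: 61 days given; 60 required. Satisfied.
Quorum: 50% of 11,644 = 5,822; 5,818 present. Not satisfied.
Vote: requires a majority of those present (5,818); a majority of 5818 is 2910, so 2,910 needed; 2,915 in favor. Satisfied.

Invalid — quorum requirement not satisfied.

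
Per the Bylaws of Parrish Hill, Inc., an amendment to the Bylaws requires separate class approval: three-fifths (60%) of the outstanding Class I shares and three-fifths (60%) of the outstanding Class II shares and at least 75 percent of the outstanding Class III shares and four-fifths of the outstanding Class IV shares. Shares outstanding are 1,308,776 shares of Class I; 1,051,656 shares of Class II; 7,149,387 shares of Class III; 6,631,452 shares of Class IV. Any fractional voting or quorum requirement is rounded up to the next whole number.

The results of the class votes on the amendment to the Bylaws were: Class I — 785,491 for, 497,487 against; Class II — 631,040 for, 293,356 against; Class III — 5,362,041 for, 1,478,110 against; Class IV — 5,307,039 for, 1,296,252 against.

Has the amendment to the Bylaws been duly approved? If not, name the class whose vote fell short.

Approved — every class gave the required vote.

Class I: 3/5 of 1308776 = 785265.60, rounded up to 785266; 785,266 required, 785,491 in favor — approved.
Class II: 3/5 of 1051656 = 630993.60, rounded up to 630994; 630,994 required, 631,040 in favor — approved.
Class III: 3/4 of 7149387 = 5362040.25, rounded up to 5362041; 5,362,041 required, 5,362,041 in favor — approved.
Class IV: 4/5 of 6631452 = 5305161.60, rounded up to 5305162; 5,305,162 required, 5,307,039 in favor — approved.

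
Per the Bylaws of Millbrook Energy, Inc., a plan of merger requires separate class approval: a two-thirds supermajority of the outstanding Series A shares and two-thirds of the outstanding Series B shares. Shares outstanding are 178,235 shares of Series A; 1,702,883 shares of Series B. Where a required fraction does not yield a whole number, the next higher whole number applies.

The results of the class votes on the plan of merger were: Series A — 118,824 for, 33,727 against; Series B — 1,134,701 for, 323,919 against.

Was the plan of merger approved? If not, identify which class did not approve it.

Series A: 2/3 of 178235 = 118823.33, rounded up to 118824; 118,824 required, 118,824 in favor — approved.
Series B: 2/3 of 1702883 = 1135255.33, rounded up to 1135256; 1,135,256 required, 1,134,701 in favor — not approved.

Not approved — the Series B shares did not give the required vote.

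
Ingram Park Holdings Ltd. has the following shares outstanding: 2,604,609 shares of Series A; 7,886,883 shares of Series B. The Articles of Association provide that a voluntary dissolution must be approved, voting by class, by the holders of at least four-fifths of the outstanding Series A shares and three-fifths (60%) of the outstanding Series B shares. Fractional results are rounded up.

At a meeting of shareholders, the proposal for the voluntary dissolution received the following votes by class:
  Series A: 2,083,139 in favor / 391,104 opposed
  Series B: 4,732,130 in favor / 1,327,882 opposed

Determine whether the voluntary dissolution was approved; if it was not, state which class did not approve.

Series A: 4/5 of 2604609 = 2083687.20, rounded up to 2083688; 2,083,688 required, 2,083,139 in favor — not approved.
Series B: 3/5 of 7886883 = 4732129.80, rounded up to 4732130; 4,732,130 required, 4,732,130 in favor — approved.

Not approved — the Series A shares did not give the required vote.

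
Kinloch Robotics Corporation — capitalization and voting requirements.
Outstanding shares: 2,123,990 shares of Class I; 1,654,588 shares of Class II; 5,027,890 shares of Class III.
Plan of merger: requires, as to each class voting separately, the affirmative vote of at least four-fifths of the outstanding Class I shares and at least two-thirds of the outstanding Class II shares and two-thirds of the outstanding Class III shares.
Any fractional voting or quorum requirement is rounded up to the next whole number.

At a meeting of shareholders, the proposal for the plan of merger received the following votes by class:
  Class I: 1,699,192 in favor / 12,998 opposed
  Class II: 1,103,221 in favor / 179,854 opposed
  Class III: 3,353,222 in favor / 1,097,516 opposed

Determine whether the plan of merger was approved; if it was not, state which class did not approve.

Approved — every class gave the required vote.

Class I: 4/5 of 2123990 = 1699192; 1,699,192 required, 1,699,192 in favor — approved.
Class II: 2/3 of 1654588 = 1103058.67, rounded up to 1103059; 1,103,059 required, 1,103,221 in favor — approved.
Class III: 2/3 of 5027890 = 3351926.67, rounded up to 3351927; 3,351,927 required, 3,353,222 in favor — approved.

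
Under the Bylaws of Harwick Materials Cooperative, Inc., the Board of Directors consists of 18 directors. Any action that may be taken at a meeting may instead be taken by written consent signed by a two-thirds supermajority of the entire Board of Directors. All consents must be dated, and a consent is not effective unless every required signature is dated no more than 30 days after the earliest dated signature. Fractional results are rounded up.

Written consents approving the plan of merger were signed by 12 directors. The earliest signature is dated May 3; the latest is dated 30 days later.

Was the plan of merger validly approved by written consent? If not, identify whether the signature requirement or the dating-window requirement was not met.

Effective — both the signature and dating-window requirements are satisfied.

Signatures required: a two-thirds supermajority of 18 — 2/3 of 18 = 12, so 12 needed; 12 signed. Sufficient.
Dating window: the latest signature is 30 days after the earliest; the limit is 30 days. Within the window.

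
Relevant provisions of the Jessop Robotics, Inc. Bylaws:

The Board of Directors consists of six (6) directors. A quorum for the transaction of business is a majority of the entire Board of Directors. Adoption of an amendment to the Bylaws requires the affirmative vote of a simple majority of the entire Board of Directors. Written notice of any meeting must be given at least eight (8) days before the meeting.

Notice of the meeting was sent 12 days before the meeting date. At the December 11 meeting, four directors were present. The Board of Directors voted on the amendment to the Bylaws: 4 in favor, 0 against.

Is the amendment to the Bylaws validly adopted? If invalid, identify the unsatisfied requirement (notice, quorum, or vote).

Notice: 12 days given; 8 required (12 ≥ 8). Satisfied.
Quorum: 4 present; quorum is 4. Satisfied.
Vote: the amendment to the Bylaws requires a majority of the entire Board of Directors (6). A majority of 6 is 4, so 4 affirmative votes are needed; 4 voted in favor. Satisfied.

Valid — all requirements satisfied.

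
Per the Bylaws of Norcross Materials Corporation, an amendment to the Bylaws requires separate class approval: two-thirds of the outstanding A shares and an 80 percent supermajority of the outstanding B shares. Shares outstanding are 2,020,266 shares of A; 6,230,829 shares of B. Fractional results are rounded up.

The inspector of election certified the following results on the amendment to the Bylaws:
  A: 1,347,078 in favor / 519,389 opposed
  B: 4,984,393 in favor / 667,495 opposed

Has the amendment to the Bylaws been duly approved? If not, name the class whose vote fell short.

A: 2/3 of 2020266 = 1346844; 1,346,844 required, 1,347,078 in favor — approved.
B: 4/5 of 6230829 = 4984663.20, rounded up to 4984664; 4,984,664 required, 4,984,393 in favor — not approved.

Not approved — the B shares did not give the required vote.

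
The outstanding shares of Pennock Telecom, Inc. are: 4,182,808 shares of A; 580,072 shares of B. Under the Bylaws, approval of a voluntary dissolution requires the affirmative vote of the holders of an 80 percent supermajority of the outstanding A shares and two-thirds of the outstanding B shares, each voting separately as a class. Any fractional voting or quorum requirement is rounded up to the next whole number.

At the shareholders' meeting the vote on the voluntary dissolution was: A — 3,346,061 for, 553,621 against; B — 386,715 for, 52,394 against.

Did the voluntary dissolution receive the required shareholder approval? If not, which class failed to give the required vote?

Not approved — the A shares did not give the required vote.

A: 4/5 of 4182808 = 3346246.40, rounded up to 3346247; 3,346,247 required, 3,346,061 in favor — not approved.
B: 2/3 of 580072 = 386714.67, rounded up to 386715; 386,715 required, 386,715 in favor — approved.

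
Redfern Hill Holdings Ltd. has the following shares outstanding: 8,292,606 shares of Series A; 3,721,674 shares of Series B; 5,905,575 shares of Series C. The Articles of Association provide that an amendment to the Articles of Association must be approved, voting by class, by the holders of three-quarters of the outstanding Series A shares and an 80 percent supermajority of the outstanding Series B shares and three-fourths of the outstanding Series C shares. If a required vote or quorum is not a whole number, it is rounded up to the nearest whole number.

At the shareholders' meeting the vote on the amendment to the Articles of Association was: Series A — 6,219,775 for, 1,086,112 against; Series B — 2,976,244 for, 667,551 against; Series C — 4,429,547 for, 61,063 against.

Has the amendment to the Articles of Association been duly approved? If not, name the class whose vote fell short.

Not approved — the Series B shares did not give the required vote.

Series A: 3/4 of 8292606 = 6219454.50, rounded up to 6219455; 6,219,455 required, 6,219,775 in favor — approved.
Series B: 4/5 of 3721674 = 2977339.20, rounded up to 2977340; 2,977,340 required, 2,976,244 in favor — not approved.
Series C: 3/4 of 5905575 = 4429181.25, rounded up to 4429182; 4,429,182 required, 4,429,547 in favor — approved.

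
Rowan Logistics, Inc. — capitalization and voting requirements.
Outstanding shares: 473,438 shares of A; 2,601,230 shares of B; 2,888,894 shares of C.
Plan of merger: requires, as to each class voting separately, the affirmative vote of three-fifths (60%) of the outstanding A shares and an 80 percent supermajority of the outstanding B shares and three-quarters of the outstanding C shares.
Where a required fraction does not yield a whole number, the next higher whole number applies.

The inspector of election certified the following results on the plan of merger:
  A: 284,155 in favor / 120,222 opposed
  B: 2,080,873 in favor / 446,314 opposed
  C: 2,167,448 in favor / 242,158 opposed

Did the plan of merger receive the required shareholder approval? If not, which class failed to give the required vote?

Not approved — the B shares did not give the required vote.

A: 3/5 of 473438 = 284062.80, rounded up to 284063; 284,063 required, 284,155 in favor — approved.
B: 4/5 of 2601230 = 2080984; 2,080,984 required, 2,080,873 in favor — not approved.
C: 3/4 of 2888894 = 2166670.50, rounded up to 2166671; 2,166,671 required, 2,167,448 in favor — approved.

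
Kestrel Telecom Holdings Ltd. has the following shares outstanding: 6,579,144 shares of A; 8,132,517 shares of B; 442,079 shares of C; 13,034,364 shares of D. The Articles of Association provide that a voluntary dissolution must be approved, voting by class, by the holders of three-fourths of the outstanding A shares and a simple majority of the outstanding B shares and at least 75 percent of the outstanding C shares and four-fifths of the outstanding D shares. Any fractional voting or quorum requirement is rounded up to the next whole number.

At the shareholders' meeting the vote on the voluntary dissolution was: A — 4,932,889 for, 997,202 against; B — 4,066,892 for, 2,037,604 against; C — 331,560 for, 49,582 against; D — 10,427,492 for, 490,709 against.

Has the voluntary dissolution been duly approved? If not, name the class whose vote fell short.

Not approved — the A shares did not give the required vote.

A: 3/4 of 6579144 = 4934358; 4,934,358 required, 4,932,889 in favor — not approved.
B: a majority of 8132517 is 4066259; 4,066,259 required, 4,066,892 in favor — approved.
C: 3/4 of 442079 = 331559.25, rounded up to 331560; 331,560 required, 331,560 in favor — approved.
D: 4/5 of 13034364 = 10427491.20, rounded up to 10427492; 10,427,492 required, 10,427,492 in favor — approved.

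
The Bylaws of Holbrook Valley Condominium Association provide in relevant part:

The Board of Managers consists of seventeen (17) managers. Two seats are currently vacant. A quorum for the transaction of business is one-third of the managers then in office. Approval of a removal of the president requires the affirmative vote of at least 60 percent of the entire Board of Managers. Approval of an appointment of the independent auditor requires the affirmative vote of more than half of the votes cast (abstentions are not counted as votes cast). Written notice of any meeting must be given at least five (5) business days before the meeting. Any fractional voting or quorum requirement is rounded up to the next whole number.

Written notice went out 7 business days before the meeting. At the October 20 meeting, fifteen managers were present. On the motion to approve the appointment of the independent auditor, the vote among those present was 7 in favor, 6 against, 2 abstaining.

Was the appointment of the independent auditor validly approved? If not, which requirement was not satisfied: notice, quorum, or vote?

Valid — all requirements satisfied.

Notice: 7 business days given; 5 required (7 ≥ 5). Satisfied.
Quorum: 15 present; quorum is 5. Satisfied.
Vote: the appointment of the independent auditor requires a majority of the votes cast (15 present − 2 abstaining = 13). A majority of 13 is 7, so 7 affirmative votes are needed; 7 voted in favor. Satisfied.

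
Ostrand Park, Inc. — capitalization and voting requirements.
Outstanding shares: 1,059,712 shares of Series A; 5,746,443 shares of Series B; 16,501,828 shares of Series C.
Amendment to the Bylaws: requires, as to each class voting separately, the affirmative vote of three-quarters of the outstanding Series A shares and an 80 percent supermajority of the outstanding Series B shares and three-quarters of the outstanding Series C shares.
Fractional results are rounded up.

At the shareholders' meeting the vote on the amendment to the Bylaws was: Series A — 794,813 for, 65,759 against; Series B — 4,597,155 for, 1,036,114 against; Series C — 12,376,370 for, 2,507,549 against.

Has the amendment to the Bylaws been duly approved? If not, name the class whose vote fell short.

Series A: 3/4 of 1059712 = 794784; 794,784 required, 794,813 in favor — approved.
Series B: 4/5 of 5746443 = 4597154.40, rounded up to 4597155; 4,597,155 required, 4,597,155 in favor — approved.
Series C: 3/4 of 16501828 = 12376371; 12,376,371 required, 12,376,370 in favor — not approved.

Not approved — the Series C shares did not give the required vote.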